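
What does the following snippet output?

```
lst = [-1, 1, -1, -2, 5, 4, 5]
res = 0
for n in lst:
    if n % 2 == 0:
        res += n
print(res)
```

n=-1: not even
n=1: not even
n=-1: not even
n=-2: even, res = 0+(-2) = -2
n=5: not even
n=4: even, res = (-2)+4 = 2
n=5: not even

2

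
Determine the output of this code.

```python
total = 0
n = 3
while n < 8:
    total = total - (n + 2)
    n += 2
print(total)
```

n=3: total = 0-5 = -5
n=5: total = (-5)-7 = -12
n=7: total = (-12)-9 = -21

-21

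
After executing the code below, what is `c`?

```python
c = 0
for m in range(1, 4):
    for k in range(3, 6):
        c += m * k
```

m=1,k=3: c = 0+3 = 3
m=1,k=4: c = 3+4 = 7
m=1,k=5: c = 7+5 = 12
m=2,k=3: c = 12+6 = 18
m=2,k=4: c = 18+8 = 26
m=2,k=5: c = 26+10 = 36
m=3,k=3: c = 36+9 = 45
m=3,k=4: c = 45+12 = 57
m=3,k=5: c = 57+15 = 72

72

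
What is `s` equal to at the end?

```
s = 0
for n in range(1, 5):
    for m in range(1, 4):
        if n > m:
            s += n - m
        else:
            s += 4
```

34

n=1,m=1: not 1>1, s = 0+4 = 4
n=1,m=2: not 1>2, s = 4+4 = 8
n=1,m=3: not 1>3, s = 8+4 = 12
n=2,m=1: 2>1, s = 12+1 = 13
n=2,m=2: not 2>2, s = 13+4 = 17
n=2,m=3: not 2>3, s = 17+4 = 21
n=3,m=1: 3>1, s = 21+2 = 23
n=3,m=2: 3>2, s = 23+1 = 24
n=3,m=3: not 3>3, s = 24+4 = 28
n=4,m=1: 4>1, s = 28+3 = 31
n=4,m=2: 4>2, s = 31+2 = 33
n=4,m=3: 4>3, s = 33+1 = 34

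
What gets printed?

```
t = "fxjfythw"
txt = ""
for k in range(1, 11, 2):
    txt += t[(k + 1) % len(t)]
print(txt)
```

k=1: add t[2]='j' → 'j'
k=3: add t[4]='y' → 'jy'
k=5: add t[6]='h' → 'jyh'
k=7: add t[0]='f' → 'jyhf'
k=9: add t[2]='j' → 'jyhfj'

jyhfj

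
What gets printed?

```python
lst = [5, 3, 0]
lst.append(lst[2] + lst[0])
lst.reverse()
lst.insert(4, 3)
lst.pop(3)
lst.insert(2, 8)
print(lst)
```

[5, 0, 8, 3, 3]

append lst[2]+lst[0] = 0+5 = 5 → [5, 3, 0, 5]
reverse → [5, 0, 3, 5]
insert 3 at 4 → [5, 0, 3, 5, 3]
pop(3) removes 5 → [5, 0, 3, 3]
insert 8 at 2 → [5, 0, 8, 3, 3]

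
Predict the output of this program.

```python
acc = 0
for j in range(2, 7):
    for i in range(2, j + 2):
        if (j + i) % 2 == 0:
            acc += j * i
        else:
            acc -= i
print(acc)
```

j=2,i=2: even sum, acc = 0+4 = 4
j=2,i=3: odd sum, acc = 4-3 = 1
j=3,i=2: odd sum, acc = 1-2 = -1
j=3,i=3: even sum, acc = (-1)+9 = 8
j=3,i=4: odd sum, acc = 8-4 = 4
j=4,i=2: even sum, acc = 4+8 = 12
j=4,i=3: odd sum, acc = 12-3 = 9
j=4,i=4: even sum, acc = 9+16 = 25
j=4,i=5: odd sum, acc = 25-5 = 20
j=5,i=2: odd sum, acc = 20-2 = 18
j=5,i=3: even sum, acc = 18+15 = 33
j=5,i=4: odd sum, acc = 33-4 = 29
j=5,i=5: even sum, acc = 29+25 = 54
j=5,i=6: odd sum, acc = 54-6 = 48
j=6,i=2: even sum, acc = 48+12 = 60
j=6,i=3: odd sum, acc = 60-3 = 57
j=6,i=4: even sum, acc = 57+24 = 81
j=6,i=5: odd sum, acc = 81-5 = 76
j=6,i=6: even sum, acc = 76+36 = 112
j=6,i=7: odd sum, acc = 112-7 = 105

105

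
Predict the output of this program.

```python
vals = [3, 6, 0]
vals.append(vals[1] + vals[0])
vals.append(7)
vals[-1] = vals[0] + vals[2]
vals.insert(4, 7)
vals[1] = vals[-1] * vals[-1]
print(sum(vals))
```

append vals[1]+vals[0] = 6+3 = 9 → [3, 6, 0, 9]
append 7 → [3, 6, 0, 9, 7]
vals[-1] = vals[0]+vals[2] = 3+0 = 3 → [3, 6, 0, 9, 3]
insert 7 at 4 → [3, 6, 0, 9, 7, 3]
vals[1] = vals[-1]*vals[-1] = 3*3 = 9 → [3, 9, 0, 9, 7, 3]
sum = 31

31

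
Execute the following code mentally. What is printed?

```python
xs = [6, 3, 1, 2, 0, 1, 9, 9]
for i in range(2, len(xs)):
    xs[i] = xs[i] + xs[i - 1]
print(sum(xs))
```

i=2: xs[2] = 1+3 = 4 → [6, 3, 4, 2, 0, 1, 9, 9]
i=3: xs[3] = 2+4 = 6 → [6, 3, 4, 6, 0, 1, 9, 9]
i=4: xs[4] = 0+6 = 6 → [6, 3, 4, 6, 6, 1, 9, 9]
i=5: xs[5] = 1+6 = 7 → [6, 3, 4, 6, 6, 7, 9, 9]
i=6: xs[6] = 9+7 = 16 → [6, 3, 4, 6, 6, 7, 16, 9]
i=7: xs[7] = 9+16 = 25 → [6, 3, 4, 6, 6, 7, 16, 25]
sum = 73

73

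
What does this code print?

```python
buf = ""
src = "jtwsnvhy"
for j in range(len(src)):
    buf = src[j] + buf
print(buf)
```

j=0: prepend 'j' → 'j'
j=1: prepend 't' → 'tj'
j=2: prepend 'w' → 'wtj'
j=3: prepend 's' → 'swtj'
j=4: prepend 'n' → 'nswtj'
j=5: prepend 'v' → 'vnswtj'
j=6: prepend 'h' → 'hvnswtj'
j=7: prepend 'y' → 'yhvnswtj'

yhvnswtj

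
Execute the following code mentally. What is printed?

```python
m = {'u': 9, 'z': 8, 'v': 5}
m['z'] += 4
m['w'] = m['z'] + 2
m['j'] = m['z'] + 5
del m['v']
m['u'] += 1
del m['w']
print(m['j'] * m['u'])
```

170

m['z'] = 8+4 = 12 → {'u': 9, 'z': 12, 'v': 5}
m['w'] = m['z']+2 = 14 → {'u': 9, 'z': 12, 'v': 5, 'w': 14}
m['j'] = m['z']+5 = 17 → {'u': 9, 'z': 12, 'v': 5, 'w': 14, 'j': 17}
del 'v' → {'u': 9, 'z': 12, 'w': 14, 'j': 17}
m['u'] = 9+1 = 10 → {'u': 10, 'z': 12, 'w': 14, 'j': 17}
del 'w' → {'u': 10, 'z': 12, 'j': 17}
m['j']*m['u'] = 17*10 = 170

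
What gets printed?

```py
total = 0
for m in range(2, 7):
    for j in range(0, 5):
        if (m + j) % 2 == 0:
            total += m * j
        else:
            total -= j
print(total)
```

m=2,j=0: even sum, total = 0+0 = 0
m=2,j=1: odd sum, total = 0-1 = -1
m=2,j=2: even sum, total = (-1)+4 = 3
m=2,j=3: odd sum, total = 3-3 = 0
m=2,j=4: even sum, total = 0+8 = 8
m=3,j=0: odd sum, total = 8-0 = 8
m=3,j=1: even sum, total = 8+3 = 11
m=3,j=2: odd sum, total = 11-2 = 9
m=3,j=3: even sum, total = 9+9 = 18
m=3,j=4: odd sum, total = 18-4 = 14
m=4,j=0: even sum, total = 14+0 = 14
m=4,j=1: odd sum, total = 14-1 = 13
m=4,j=2: even sum, total = 13+8 = 21
m=4,j=3: odd sum, total = 21-3 = 18
m=4,j=4: even sum, total = 18+16 = 34
m=5,j=0: odd sum, total = 34-0 = 34
m=5,j=1: even sum, total = 34+5 = 39
m=5,j=2: odd sum, total = 39-2 = 37
m=5,j=3: even sum, total = 37+15 = 52
m=5,j=4: odd sum, total = 52-4 = 48
m=6,j=0: even sum, total = 48+0 = 48
m=6,j=1: odd sum, total = 48-1 = 47
m=6,j=2: even sum, total = 47+12 = 59
m=6,j=3: odd sum, total = 59-3 = 56
m=6,j=4: even sum, total = 56+24 = 80

80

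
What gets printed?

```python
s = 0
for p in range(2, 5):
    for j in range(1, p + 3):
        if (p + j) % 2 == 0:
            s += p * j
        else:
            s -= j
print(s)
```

68

p=2,j=1: odd sum, s = 0-1 = -1
p=2,j=2: even sum, s = (-1)+4 = 3
p=2,j=3: odd sum, s = 3-3 = 0
p=2,j=4: even sum, s = 0+8 = 8
p=3,j=1: even sum, s = 8+3 = 11
p=3,j=2: odd sum, s = 11-2 = 9
p=3,j=3: even sum, s = 9+9 = 18
p=3,j=4: odd sum, s = 18-4 = 14
p=3,j=5: even sum, s = 14+15 = 29
p=4,j=1: odd sum, s = 29-1 = 28
p=4,j=2: even sum, s = 28+8 = 36
p=4,j=3: odd sum, s = 36-3 = 33
p=4,j=4: even sum, s = 33+16 = 49
p=4,j=5: odd sum, s = 49-5 = 44
p=4,j=6: even sum, s = 44+24 = 68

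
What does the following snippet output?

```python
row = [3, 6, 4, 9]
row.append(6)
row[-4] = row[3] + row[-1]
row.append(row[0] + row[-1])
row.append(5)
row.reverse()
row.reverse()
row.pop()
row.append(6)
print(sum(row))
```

append 6 → [3, 6, 4, 9, 6]
row[-4] = row[3]+row[-1] = 9+6 = 15 → [3, 15, 4, 9, 6]
append row[0]+row[-1] = 3+6 = 9 → [3, 15, 4, 9, 6, 9]
append 5 → [3, 15, 4, 9, 6, 9, 5]
reverse → [5, 9, 6, 9, 4, 15, 3]
reverse → [3, 15, 4, 9, 6, 9, 5]
pop() removes 5 → [3, 15, 4, 9, 6, 9]
append 6 → [3, 15, 4, 9, 6, 9, 6]
sum = 52

52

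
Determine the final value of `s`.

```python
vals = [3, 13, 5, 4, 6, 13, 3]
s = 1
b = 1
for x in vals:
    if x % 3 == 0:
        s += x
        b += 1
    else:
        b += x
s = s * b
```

507

x=3: %3==0, s = 1+3 = 4; b=2
x=13: not %3==0; b=15
x=5: not %3==0; b=20
x=4: not %3==0; b=24
x=6: %3==0, s = 4+6 = 10; b=25
x=13: not %3==0; b=38
x=3: %3==0, s = 10+3 = 13; b=39
s*b = 13*39 = 507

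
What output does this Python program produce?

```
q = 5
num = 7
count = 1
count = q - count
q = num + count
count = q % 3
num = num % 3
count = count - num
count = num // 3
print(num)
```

count = 5-1 = 4
q = 7+4 = 11
count = 11%3 = 2
num = 7%3 = 1
count = 2-1 = 1
count = 1//3 = 0

1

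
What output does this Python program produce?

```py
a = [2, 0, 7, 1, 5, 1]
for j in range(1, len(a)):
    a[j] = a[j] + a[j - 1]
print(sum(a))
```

54

j=1: a[1] = 0+2 = 2 → [2, 2, 7, 1, 5, 1]
j=2: a[2] = 7+2 = 9 → [2, 2, 9, 1, 5, 1]
j=3: a[3] = 1+9 = 10 → [2, 2, 9, 10, 5, 1]
j=4: a[4] = 5+10 = 15 → [2, 2, 9, 10, 15, 1]
j=5: a[5] = 1+15 = 16 → [2, 2, 9, 10, 15, 16]
sum = 54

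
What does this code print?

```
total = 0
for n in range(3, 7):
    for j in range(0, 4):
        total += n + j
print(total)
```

n=3,j=0: total = 0+3 = 3
n=3,j=1: total = 3+4 = 7
n=3,j=2: total = 7+5 = 12
n=3,j=3: total = 12+6 = 18
n=4,j=0: total = 18+4 = 22
n=4,j=1: total = 22+5 = 27
n=4,j=2: total = 27+6 = 33
n=4,j=3: total = 33+7 = 40
n=5,j=0: total = 40+5 = 45
n=5,j=1: total = 45+6 = 51
n=5,j=2: total = 51+7 = 58
n=5,j=3: total = 58+8 = 66
n=6,j=0: total = 66+6 = 72
n=6,j=1: total = 72+7 = 79
n=6,j=2: total = 79+8 = 87
n=6,j=3: total = 87+9 = 96

96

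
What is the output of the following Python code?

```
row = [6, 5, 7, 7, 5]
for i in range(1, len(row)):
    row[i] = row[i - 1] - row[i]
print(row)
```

[6, 1, -6, -13, -18]

i=1: row[1] = 6-5 = 1 → [6, 1, 7, 7, 5]
i=2: row[2] = 1-7 = -6 → [6, 1, -6, 7, 5]
i=3: row[3] = (-6)-7 = -13 → [6, 1, -6, -13, 5]
i=4: row[4] = (-13)-5 = -18 → [6, 1, -6, -13, -18]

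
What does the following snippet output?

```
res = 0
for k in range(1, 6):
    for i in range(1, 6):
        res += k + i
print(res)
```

k=1,i=1: res = 0+2 = 2
k=1,i=2: res = 2+3 = 5
k=1,i=3: res = 5+4 = 9
k=1,i=4: res = 9+5 = 14
k=1,i=5: res = 14+6 = 20
k=2,i=1: res = 20+3 = 23
k=2,i=2: res = 23+4 = 27
k=2,i=3: res = 27+5 = 32
k=2,i=4: res = 32+6 = 38
k=2,i=5: res = 38+7 = 45
k=3,i=1: res = 45+4 = 49
k=3,i=2: res = 49+5 = 54
k=3,i=3: res = 54+6 = 60
k=3,i=4: res = 60+7 = 67
k=3,i=5: res = 67+8 = 75
k=4,i=1: res = 75+5 = 80
k=4,i=2: res = 80+6 = 86
k=4,i=3: res = 86+7 = 93
k=4,i=4: res = 93+8 = 101
k=4,i=5: res = 101+9 = 110
k=5,i=1: res = 110+6 = 116
k=5,i=2: res = 116+7 = 123
k=5,i=3: res = 123+8 = 131
k=5,i=4: res = 131+9 = 140
k=5,i=5: res = 140+10 = 150

150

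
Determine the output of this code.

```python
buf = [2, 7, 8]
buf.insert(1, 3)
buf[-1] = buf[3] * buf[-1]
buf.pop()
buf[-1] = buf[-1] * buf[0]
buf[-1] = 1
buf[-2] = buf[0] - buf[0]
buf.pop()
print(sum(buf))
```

insert 3 at 1 → [2, 3, 7, 8]
buf[-1] = buf[3]*buf[-1] = 8*8 = 64 → [2, 3, 7, 64]
pop() removes 64 → [2, 3, 7]
buf[-1] = buf[-1]*buf[0] = 7*2 = 14 → [2, 3, 14]
buf[-1] = 1 → [2, 3, 1]
buf[-2] = buf[0]-buf[0] = 2-2 = 0 → [2, 0, 1]
pop() removes 1 → [2, 0]
sum = 2

2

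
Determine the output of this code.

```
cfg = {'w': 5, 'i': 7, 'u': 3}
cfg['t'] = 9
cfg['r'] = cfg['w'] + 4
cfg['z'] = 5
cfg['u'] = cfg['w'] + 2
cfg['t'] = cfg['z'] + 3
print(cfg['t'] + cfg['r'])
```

17

cfg['t'] = 9 → {'w': 5, 'i': 7, 'u': 3, 't': 9}
cfg['r'] = cfg['w']+4 = 9 → {'w': 5, 'i': 7, 'u': 3, 't': 9, 'r': 9}
cfg['z'] = 5 → {'w': 5, 'i': 7, 'u': 3, 't': 9, 'r': 9, 'z': 5}
cfg['u'] = cfg['w']+2 = 7 → {'w': 5, 'i': 7, 'u': 7, 't': 9, 'r': 9, 'z': 5}
cfg['t'] = cfg['z']+3 = 8 → {'w': 5, 'i': 7, 'u': 7, 't': 8, 'r': 9, 'z': 5}
cfg['t']+cfg['r'] = 8+9 = 17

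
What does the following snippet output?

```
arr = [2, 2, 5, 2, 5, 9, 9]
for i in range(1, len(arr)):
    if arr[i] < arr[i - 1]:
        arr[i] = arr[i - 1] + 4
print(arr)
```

[2, 2, 5, 9, 13, 17, 21]

i=1: 2>=2, unchanged → [2, 2, 5, 2, 5, 9, 9]
i=2: 5>=2, unchanged → [2, 2, 5, 2, 5, 9, 9]
i=3: 2<5, arr[3] = 5+4 = 9 → [2, 2, 5, 9, 5, 9, 9]
i=4: 5<9, arr[4] = 9+4 = 13 → [2, 2, 5, 9, 13, 9, 9]
i=5: 9<13, arr[5] = 13+4 = 17 → [2, 2, 5, 9, 13, 17, 9]
i=6: 9<17, arr[6] = 17+4 = 21 → [2, 2, 5, 9, 13, 17, 21]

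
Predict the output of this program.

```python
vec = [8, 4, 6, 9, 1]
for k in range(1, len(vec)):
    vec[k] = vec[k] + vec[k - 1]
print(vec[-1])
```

k=1: vec[1] = 4+8 = 12 → [8, 12, 6, 9, 1]
k=2: vec[2] = 6+12 = 18 → [8, 12, 18, 9, 1]
k=3: vec[3] = 9+18 = 27 → [8, 12, 18, 27, 1]
k=4: vec[4] = 1+27 = 28 → [8, 12, 18, 27, 28]

28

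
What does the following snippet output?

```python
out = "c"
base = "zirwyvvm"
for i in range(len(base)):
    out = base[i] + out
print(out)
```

mvvywrizc

i=0: prepend 'z' → 'zc'
i=1: prepend 'i' → 'izc'
i=2: prepend 'r' → 'rizc'
i=3: prepend 'w' → 'wrizc'
i=4: prepend 'y' → 'ywrizc'
i=5: prepend 'v' → 'vywrizc'
i=6: prepend 'v' → 'vvywrizc'
i=7: prepend 'm' → 'mvvywrizc'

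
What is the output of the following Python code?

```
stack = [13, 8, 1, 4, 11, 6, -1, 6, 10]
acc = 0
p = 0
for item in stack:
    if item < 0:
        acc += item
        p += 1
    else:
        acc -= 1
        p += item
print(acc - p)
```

item=13: not <0, acc = 0-1 = -1; p=13
item=8: not <0, acc = (-1)-1 = -2; p=21
item=1: not <0, acc = (-2)-1 = -3; p=22
item=4: not <0, acc = (-3)-1 = -4; p=26
item=11: not <0, acc = (-4)-1 = -5; p=37
item=6: not <0, acc = (-5)-1 = -6; p=43
item=-1: <0, acc = (-6)+(-1) = -7; p=44
item=6: not <0, acc = (-7)-1 = -8; p=50
item=10: not <0, acc = (-8)-1 = -9; p=60
acc-p = (-9)-60 = -69

-69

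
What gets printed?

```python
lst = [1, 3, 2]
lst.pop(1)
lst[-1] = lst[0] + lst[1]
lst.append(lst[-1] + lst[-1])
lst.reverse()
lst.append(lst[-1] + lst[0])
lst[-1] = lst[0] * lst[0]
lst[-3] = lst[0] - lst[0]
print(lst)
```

pop(1) removes 3 → [1, 2]
lst[-1] = lst[0]+lst[1] = 1+2 = 3 → [1, 3]
append lst[-1]+lst[-1] = 3+3 = 6 → [1, 3, 6]
reverse → [6, 3, 1]
append lst[-1]+lst[0] = 1+6 = 7 → [6, 3, 1, 7]
lst[-1] = lst[0]*lst[0] = 6*6 = 36 → [6, 3, 1, 36]
lst[-3] = lst[0]-lst[0] = 6-6 = 0 → [6, 0, 1, 36]

[6, 0, 1, 36]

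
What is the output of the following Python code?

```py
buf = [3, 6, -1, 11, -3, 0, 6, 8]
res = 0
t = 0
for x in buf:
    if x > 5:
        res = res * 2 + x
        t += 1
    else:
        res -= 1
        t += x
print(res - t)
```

x=3: not >5, res = 0-1 = -1; t=3
x=6: >5, res = (-1)*2+6 = 4; t=4
x=-1: not >5, res = 4-1 = 3; t=3
x=11: >5, res = 3*2+11 = 17; t=4
x=-3: not >5, res = 17-1 = 16; t=1
x=0: not >5, res = 16-1 = 15; t=1
x=6: >5, res = 15*2+6 = 36; t=2
x=8: >5, res = 36*2+8 = 80; t=3
res-t = 80-3 = 77

77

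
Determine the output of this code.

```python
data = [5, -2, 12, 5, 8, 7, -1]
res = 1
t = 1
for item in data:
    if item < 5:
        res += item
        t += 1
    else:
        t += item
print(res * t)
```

-80

item=5: not <5; t=6
item=-2: <5, res = 1+(-2) = -1; t=7
item=12: not <5; t=19
item=5: not <5; t=24
item=8: not <5; t=32
item=7: not <5; t=39
item=-1: <5, res = (-1)+(-1) = -2; t=40
res*t = (-2)*40 = -80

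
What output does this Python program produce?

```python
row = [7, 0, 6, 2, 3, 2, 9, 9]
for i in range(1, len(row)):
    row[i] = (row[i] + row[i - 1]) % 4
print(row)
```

i=1: row[1] = (0+7)%4 = 3 → [7, 3, 6, 2, 3, 2, 9, 9]
i=2: row[2] = (6+3)%4 = 1 → [7, 3, 1, 2, 3, 2, 9, 9]
i=3: row[3] = (2+1)%4 = 3 → [7, 3, 1, 3, 3, 2, 9, 9]
i=4: row[4] = (3+3)%4 = 2 → [7, 3, 1, 3, 2, 2, 9, 9]
i=5: row[5] = (2+2)%4 = 0 → [7, 3, 1, 3, 2, 0, 9, 9]
i=6: row[6] = (9+0)%4 = 1 → [7, 3, 1, 3, 2, 0, 1, 9]
i=7: row[7] = (9+1)%4 = 2 → [7, 3, 1, 3, 2, 0, 1, 2]

[7, 3, 1, 3, 2, 0, 1, 2]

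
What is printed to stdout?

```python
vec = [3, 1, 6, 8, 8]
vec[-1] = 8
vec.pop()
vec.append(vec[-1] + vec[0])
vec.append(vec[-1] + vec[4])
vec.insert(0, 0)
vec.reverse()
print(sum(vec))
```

vec[-1] = 8 → [3, 1, 6, 8, 8]
pop() removes 8 → [3, 1, 6, 8]
append vec[-1]+vec[0] = 8+3 = 11 → [3, 1, 6, 8, 11]
append vec[-1]+vec[4] = 11+11 = 22 → [3, 1, 6, 8, 11, 22]
insert 0 at 0 → [0, 3, 1, 6, 8, 11, 22]
reverse → [22, 11, 8, 6, 1, 3, 0]
sum = 51

51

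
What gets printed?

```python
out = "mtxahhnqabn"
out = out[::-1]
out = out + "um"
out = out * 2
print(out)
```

nbaqnhhaxtmumnbaqnhhaxtmum

reverse → 'nbaqnhhaxtm'
+ 'um' → 'nbaqnhhaxtmum'
repeat ×2 → 'nbaqnhhaxtmumnbaqnhhaxtmum'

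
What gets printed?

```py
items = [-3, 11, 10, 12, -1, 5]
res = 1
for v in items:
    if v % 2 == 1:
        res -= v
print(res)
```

-11

v=-3: odd, res = 1-(-3) = 4
v=11: odd, res = 4-11 = -7
v=10: not odd
v=12: not odd
v=-1: odd, res = (-7)-(-1) = -6
v=5: odd, res = (-6)-5 = -11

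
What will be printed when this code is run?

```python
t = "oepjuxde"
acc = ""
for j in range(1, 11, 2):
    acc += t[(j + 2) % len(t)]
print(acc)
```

jxeej

j=1: add t[3]='j' → 'j'
j=3: add t[5]='x' → 'jx'
j=5: add t[7]='e' → 'jxe'
j=7: add t[1]='e' → 'jxee'
j=9: add t[3]='j' → 'jxeej'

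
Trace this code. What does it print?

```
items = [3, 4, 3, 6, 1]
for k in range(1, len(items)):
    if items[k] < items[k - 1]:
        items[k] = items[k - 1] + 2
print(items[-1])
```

8

k=1: 4>=3, unchanged → [3, 4, 3, 6, 1]
k=2: 3<4, items[2] = 4+2 = 6 → [3, 4, 6, 6, 1]
k=3: 6>=6, unchanged → [3, 4, 6, 6, 1]
k=4: 1<6, items[4] = 6+2 = 8 → [3, 4, 6, 6, 8]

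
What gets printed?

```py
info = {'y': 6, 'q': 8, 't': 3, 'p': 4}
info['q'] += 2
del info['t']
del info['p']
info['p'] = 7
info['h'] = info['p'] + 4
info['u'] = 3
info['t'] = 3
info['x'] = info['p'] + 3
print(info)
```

info['q'] = 8+2 = 10 → {'y': 6, 'q': 10, 't': 3, 'p': 4}
del 't' → {'y': 6, 'q': 10, 'p': 4}
del 'p' → {'y': 6, 'q': 10}
info['p'] = 7 → {'y': 6, 'q': 10, 'p': 7}
info['h'] = info['p']+4 = 11 → {'y': 6, 'q': 10, 'p': 7, 'h': 11}
info['u'] = 3 → {'y': 6, 'q': 10, 'p': 7, 'h': 11, 'u': 3}
info['t'] = 3 → {'y': 6, 'q': 10, 'p': 7, 'h': 11, 'u': 3, 't': 3}
info['x'] = info['p']+3 = 10 → {'y': 6, 'q': 10, 'p': 7, 'h': 11, 'u': 3, 't': 3, 'x': 10}

{'y': 6, 'q': 10, 'p': 7, 'h': 11, 'u': 3, 't': 3, 'x': 10}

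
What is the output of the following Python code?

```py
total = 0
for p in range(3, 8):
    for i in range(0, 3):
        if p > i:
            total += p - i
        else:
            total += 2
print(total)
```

p=3,i=0: 3>0, total = 0+3 = 3
p=3,i=1: 3>1, total = 3+2 = 5
p=3,i=2: 3>2, total = 5+1 = 6
p=4,i=0: 4>0, total = 6+4 = 10
p=4,i=1: 4>1, total = 10+3 = 13
p=4,i=2: 4>2, total = 13+2 = 15
p=5,i=0: 5>0, total = 15+5 = 20
p=5,i=1: 5>1, total = 20+4 = 24
p=5,i=2: 5>2, total = 24+3 = 27
p=6,i=0: 6>0, total = 27+6 = 33
p=6,i=1: 6>1, total = 33+5 = 38
p=6,i=2: 6>2, total = 38+4 = 42
p=7,i=0: 7>0, total = 42+7 = 49
p=7,i=1: 7>1, total = 49+6 = 55
p=7,i=2: 7>2, total = 55+5 = 60

60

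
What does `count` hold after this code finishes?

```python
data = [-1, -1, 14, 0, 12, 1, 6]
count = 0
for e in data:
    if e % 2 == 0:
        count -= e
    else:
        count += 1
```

-29

e=-1: not even, count = 0+1 = 1
e=-1: not even, count = 1+1 = 2
e=14: even, count = 2-14 = -12
e=0: even, count = (-12)-0 = -12
e=12: even, count = (-12)-12 = -24
e=1: not even, count = (-24)+1 = -23
e=6: even, count = (-23)-6 = -29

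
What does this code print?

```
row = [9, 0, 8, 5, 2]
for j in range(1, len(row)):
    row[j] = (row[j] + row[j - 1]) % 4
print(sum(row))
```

13

j=1: row[1] = (0+9)%4 = 1 → [9, 1, 8, 5, 2]
j=2: row[2] = (8+1)%4 = 1 → [9, 1, 1, 5, 2]
j=3: row[3] = (5+1)%4 = 2 → [9, 1, 1, 2, 2]
j=4: row[4] = (2+2)%4 = 0 → [9, 1, 1, 2, 0]
sum = 13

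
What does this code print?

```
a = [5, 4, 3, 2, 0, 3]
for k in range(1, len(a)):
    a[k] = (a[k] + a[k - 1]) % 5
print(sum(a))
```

k=1: a[1] = (4+5)%5 = 4 → [5, 4, 3, 2, 0, 3]
k=2: a[2] = (3+4)%5 = 2 → [5, 4, 2, 2, 0, 3]
k=3: a[3] = (2+2)%5 = 4 → [5, 4, 2, 4, 0, 3]
k=4: a[4] = (0+4)%5 = 4 → [5, 4, 2, 4, 4, 3]
k=5: a[5] = (3+4)%5 = 2 → [5, 4, 2, 4, 4, 2]
sum = 21

21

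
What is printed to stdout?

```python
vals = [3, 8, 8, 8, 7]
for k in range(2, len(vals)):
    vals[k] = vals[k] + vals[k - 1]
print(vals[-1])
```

k=2: vals[2] = 8+8 = 16 → [3, 8, 16, 8, 7]
k=3: vals[3] = 8+16 = 24 → [3, 8, 16, 24, 7]
k=4: vals[4] = 7+24 = 31 → [3, 8, 16, 24, 31]

31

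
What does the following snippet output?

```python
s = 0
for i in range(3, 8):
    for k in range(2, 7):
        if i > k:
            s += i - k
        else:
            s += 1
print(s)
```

i=3,k=2: 3>2, s = 0+1 = 1
i=3,k=3: not 3>3, s = 1+1 = 2
i=3,k=4: not 3>4, s = 2+1 = 3
i=3,k=5: not 3>5, s = 3+1 = 4
i=3,k=6: not 3>6, s = 4+1 = 5
i=4,k=2: 4>2, s = 5+2 = 7
i=4,k=3: 4>3, s = 7+1 = 8
i=4,k=4: not 4>4, s = 8+1 = 9
i=4,k=5: not 4>5, s = 9+1 = 10
i=4,k=6: not 4>6, s = 10+1 = 11
i=5,k=2: 5>2, s = 11+3 = 14
i=5,k=3: 5>3, s = 14+2 = 16
i=5,k=4: 5>4, s = 16+1 = 17
i=5,k=5: not 5>5, s = 17+1 = 18
i=5,k=6: not 5>6, s = 18+1 = 19
i=6,k=2: 6>2, s = 19+4 = 23
i=6,k=3: 6>3, s = 23+3 = 26
i=6,k=4: 6>4, s = 26+2 = 28
i=6,k=5: 6>5, s = 28+1 = 29
i=6,k=6: not 6>6, s = 29+1 = 30
i=7,k=2: 7>2, s = 30+5 = 35
i=7,k=3: 7>3, s = 35+4 = 39
i=7,k=4: 7>4, s = 39+3 = 42
i=7,k=5: 7>5, s = 42+2 = 44
i=7,k=6: 7>6, s = 44+1 = 45

45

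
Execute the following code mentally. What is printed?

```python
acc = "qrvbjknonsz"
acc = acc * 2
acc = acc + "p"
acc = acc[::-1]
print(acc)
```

pzsnonkjbvrqzsnonkjbvrq

repeat ×2 → 'qrvbjknonszqrvbjknonsz'
+ 'p' → 'qrvbjknonszqrvbjknonszp'
reverse → 'pzsnonkjbvrqzsnonkjbvrq'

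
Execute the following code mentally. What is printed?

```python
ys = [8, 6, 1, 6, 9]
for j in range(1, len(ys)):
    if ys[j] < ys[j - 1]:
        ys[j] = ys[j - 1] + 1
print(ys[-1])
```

j=1: 6<8, ys[1] = 8+1 = 9 → [8, 9, 1, 6, 9]
j=2: 1<9, ys[2] = 9+1 = 10 → [8, 9, 10, 6, 9]
j=3: 6<10, ys[3] = 10+1 = 11 → [8, 9, 10, 11, 9]
j=4: 9<11, ys[4] = 11+1 = 12 → [8, 9, 10, 11, 12]

12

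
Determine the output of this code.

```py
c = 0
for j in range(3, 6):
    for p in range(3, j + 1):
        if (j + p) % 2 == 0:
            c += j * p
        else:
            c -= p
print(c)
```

j=3,p=3: even sum, c = 0+9 = 9
j=4,p=3: odd sum, c = 9-3 = 6
j=4,p=4: even sum, c = 6+16 = 22
j=5,p=3: even sum, c = 22+15 = 37
j=5,p=4: odd sum, c = 37-4 = 33
j=5,p=5: even sum, c = 33+25 = 58

58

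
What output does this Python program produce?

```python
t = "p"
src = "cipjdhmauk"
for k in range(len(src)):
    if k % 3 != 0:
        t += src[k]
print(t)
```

k=0: skip
k=1: add 'i' → 'pi'
k=2: add 'p' → 'pip'
k=3: skip
k=4: add 'd' → 'pipd'
k=5: add 'h' → 'pipdh'
k=6: skip
k=7: add 'a' → 'pipdha'
k=8: add 'u' → 'pipdhau'
k=9: skip

pipdhau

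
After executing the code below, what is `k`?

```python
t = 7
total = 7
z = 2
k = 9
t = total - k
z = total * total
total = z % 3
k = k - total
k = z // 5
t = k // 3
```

t = 7-9 = -2
z = 7*7 = 49
total = 49%3 = 1
k = 9-1 = 8
k = 49//5 = 9
t = 9//3 = 3

9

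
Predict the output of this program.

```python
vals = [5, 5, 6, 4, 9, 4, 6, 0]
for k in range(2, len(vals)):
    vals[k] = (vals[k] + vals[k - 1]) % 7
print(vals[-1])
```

6

k=2: vals[2] = (6+5)%7 = 4 → [5, 5, 4, 4, 9, 4, 6, 0]
k=3: vals[3] = (4+4)%7 = 1 → [5, 5, 4, 1, 9, 4, 6, 0]
k=4: vals[4] = (9+1)%7 = 3 → [5, 5, 4, 1, 3, 4, 6, 0]
k=5: vals[5] = (4+3)%7 = 0 → [5, 5, 4, 1, 3, 0, 6, 0]
k=6: vals[6] = (6+0)%7 = 6 → [5, 5, 4, 1, 3, 0, 6, 0]
k=7: vals[7] = (0+6)%7 = 6 → [5, 5, 4, 1, 3, 0, 6, 6]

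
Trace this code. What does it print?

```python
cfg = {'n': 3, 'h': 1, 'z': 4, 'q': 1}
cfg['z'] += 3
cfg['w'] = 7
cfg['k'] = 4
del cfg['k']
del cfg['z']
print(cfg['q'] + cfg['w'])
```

8

cfg['z'] = 4+3 = 7 → {'n': 3, 'h': 1, 'z': 7, 'q': 1}
cfg['w'] = 7 → {'n': 3, 'h': 1, 'z': 7, 'q': 1, 'w': 7}
cfg['k'] = 4 → {'n': 3, 'h': 1, 'z': 7, 'q': 1, 'w': 7, 'k': 4}
del 'k' → {'n': 3, 'h': 1, 'z': 7, 'q': 1, 'w': 7}
del 'z' → {'n': 3, 'h': 1, 'q': 1, 'w': 7}
cfg['q']+cfg['w'] = 1+7 = 8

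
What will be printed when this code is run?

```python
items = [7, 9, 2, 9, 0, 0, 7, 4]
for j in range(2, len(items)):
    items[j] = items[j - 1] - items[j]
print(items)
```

j=2: items[2] = 9-2 = 7 → [7, 9, 7, 9, 0, 0, 7, 4]
j=3: items[3] = 7-9 = -2 → [7, 9, 7, -2, 0, 0, 7, 4]
j=4: items[4] = (-2)-0 = -2 → [7, 9, 7, -2, -2, 0, 7, 4]
j=5: items[5] = (-2)-0 = -2 → [7, 9, 7, -2, -2, -2, 7, 4]
j=6: items[6] = (-2)-7 = -9 → [7, 9, 7, -2, -2, -2, -9, 4]
j=7: items[7] = (-9)-4 = -13 → [7, 9, 7, -2, -2, -2, -9, -13]

[7, 9, 7, -2, -2, -2, -9, -13]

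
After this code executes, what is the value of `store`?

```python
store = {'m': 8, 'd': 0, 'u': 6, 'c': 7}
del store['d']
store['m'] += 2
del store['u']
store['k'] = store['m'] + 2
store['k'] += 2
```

{'m': 10, 'c': 7, 'k': 14}

del 'd' → {'m': 8, 'u': 6, 'c': 7}
store['m'] = 8+2 = 10 → {'m': 10, 'u': 6, 'c': 7}
del 'u' → {'m': 10, 'c': 7}
store['k'] = store['m']+2 = 12 → {'m': 10, 'c': 7, 'k': 12}
store['k'] = 12+2 = 14 → {'m': 10, 'c': 7, 'k': 14}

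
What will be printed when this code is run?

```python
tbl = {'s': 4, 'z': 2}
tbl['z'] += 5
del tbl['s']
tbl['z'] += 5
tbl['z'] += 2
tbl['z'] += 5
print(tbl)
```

{'z': 19}

tbl['z'] = 2+5 = 7 → {'s': 4, 'z': 7}
del 's' → {'z': 7}
tbl['z'] = 7+5 = 12 → {'z': 12}
tbl['z'] = 12+2 = 14 → {'z': 14}
tbl['z'] = 14+5 = 19 → {'z': 19}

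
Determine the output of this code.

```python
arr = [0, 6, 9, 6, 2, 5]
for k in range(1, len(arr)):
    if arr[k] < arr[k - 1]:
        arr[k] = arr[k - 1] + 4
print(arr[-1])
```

21

k=1: 6>=0, unchanged → [0, 6, 9, 6, 2, 5]
k=2: 9>=6, unchanged → [0, 6, 9, 6, 2, 5]
k=3: 6<9, arr[3] = 9+4 = 13 → [0, 6, 9, 13, 2, 5]
k=4: 2<13, arr[4] = 13+4 = 17 → [0, 6, 9, 13, 17, 5]
k=5: 5<17, arr[5] = 17+4 = 21 → [0, 6, 9, 13, 17, 21]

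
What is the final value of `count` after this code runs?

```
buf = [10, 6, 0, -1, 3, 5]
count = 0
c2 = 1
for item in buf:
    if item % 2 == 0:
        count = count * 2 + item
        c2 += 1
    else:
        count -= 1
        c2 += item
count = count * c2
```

item=10: even, count = 0*2+10 = 10; c2=2
item=6: even, count = 10*2+6 = 26; c2=3
item=0: even, count = 26*2+0 = 52; c2=4
item=-1: not even, count = 52-1 = 51; c2=3
item=3: not even, count = 51-1 = 50; c2=6
item=5: not even, count = 50-1 = 49; c2=11
count*c2 = 49*11 = 539

539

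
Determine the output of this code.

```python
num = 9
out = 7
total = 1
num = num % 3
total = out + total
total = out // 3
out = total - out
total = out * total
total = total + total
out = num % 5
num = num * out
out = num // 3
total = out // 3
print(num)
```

0

num = 9%3 = 0
total = 7+1 = 8
total = 7//3 = 2
out = 2-7 = -5
total = (-5)*2 = -10
total = (-10)+(-10) = -20
out = 0%5 = 0
num = 0*0 = 0
out = 0//3 = 0
total = 0//3 = 0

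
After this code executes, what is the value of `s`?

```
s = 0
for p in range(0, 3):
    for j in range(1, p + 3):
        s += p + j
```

30

p=0,j=1: s = 0+1 = 1
p=0,j=2: s = 1+2 = 3
p=1,j=1: s = 3+2 = 5
p=1,j=2: s = 5+3 = 8
p=1,j=3: s = 8+4 = 12
p=2,j=1: s = 12+3 = 15
p=2,j=2: s = 15+4 = 19
p=2,j=3: s = 19+5 = 24
p=2,j=4: s = 24+6 = 30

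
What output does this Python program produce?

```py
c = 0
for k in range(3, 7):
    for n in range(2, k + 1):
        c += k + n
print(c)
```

116

k=3,n=2: c = 0+5 = 5
k=3,n=3: c = 5+6 = 11
k=4,n=2: c = 11+6 = 17
k=4,n=3: c = 17+7 = 24
k=4,n=4: c = 24+8 = 32
k=5,n=2: c = 32+7 = 39
k=5,n=3: c = 39+8 = 47
k=5,n=4: c = 47+9 = 56
k=5,n=5: c = 56+10 = 66
k=6,n=2: c = 66+8 = 74
k=6,n=3: c = 74+9 = 83
k=6,n=4: c = 83+10 = 93
k=6,n=5: c = 93+11 = 104
k=6,n=6: c = 104+12 = 116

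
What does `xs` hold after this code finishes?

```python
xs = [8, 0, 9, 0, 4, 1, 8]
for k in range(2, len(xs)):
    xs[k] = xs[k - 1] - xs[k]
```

[8, 0, -9, -9, -13, -14, -22]

k=2: xs[2] = 0-9 = -9 → [8, 0, -9, 0, 4, 1, 8]
k=3: xs[3] = (-9)-0 = -9 → [8, 0, -9, -9, 4, 1, 8]
k=4: xs[4] = (-9)-4 = -13 → [8, 0, -9, -9, -13, 1, 8]
k=5: xs[5] = (-13)-1 = -14 → [8, 0, -9, -9, -13, -14, 8]
k=6: xs[6] = (-14)-8 = -22 → [8, 0, -9, -9, -13, -14, -22]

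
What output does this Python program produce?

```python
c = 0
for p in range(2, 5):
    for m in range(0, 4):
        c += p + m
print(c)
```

p=2,m=0: c = 0+2 = 2
p=2,m=1: c = 2+3 = 5
p=2,m=2: c = 5+4 = 9
p=2,m=3: c = 9+5 = 14
p=3,m=0: c = 14+3 = 17
p=3,m=1: c = 17+4 = 21
p=3,m=2: c = 21+5 = 26
p=3,m=3: c = 26+6 = 32
p=4,m=0: c = 32+4 = 36
p=4,m=1: c = 36+5 = 41
p=4,m=2: c = 41+6 = 47
p=4,m=3: c = 47+7 = 54

54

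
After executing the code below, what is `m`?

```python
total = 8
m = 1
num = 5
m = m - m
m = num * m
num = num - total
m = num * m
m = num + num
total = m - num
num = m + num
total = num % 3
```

m = 1-1 = 0
m = 5*0 = 0
num = 5-8 = -3
m = (-3)*0 = 0
m = (-3)+(-3) = -6
total = (-6)-(-3) = -3
num = (-6)+(-3) = -9
total = (-9)%3 = 0

-6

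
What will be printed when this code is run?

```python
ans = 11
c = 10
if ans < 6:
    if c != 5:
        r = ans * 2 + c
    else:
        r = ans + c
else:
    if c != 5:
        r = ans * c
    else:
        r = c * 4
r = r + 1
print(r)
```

ans=11, c=10
ans < 6 is False; c != 5 is True
→ r = ans * c = 110
r = 110+1 = 111

111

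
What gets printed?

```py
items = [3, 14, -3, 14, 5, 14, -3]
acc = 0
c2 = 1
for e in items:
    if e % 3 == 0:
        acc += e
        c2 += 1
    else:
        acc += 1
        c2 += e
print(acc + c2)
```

52

e=3: %3==0, acc = 0+3 = 3; c2=2
e=14: not %3==0, acc = 3+1 = 4; c2=16
e=-3: %3==0, acc = 4+(-3) = 1; c2=17
e=14: not %3==0, acc = 1+1 = 2; c2=31
e=5: not %3==0, acc = 2+1 = 3; c2=36
e=14: not %3==0, acc = 3+1 = 4; c2=50
e=-3: %3==0, acc = 4+(-3) = 1; c2=51
acc+c2 = 1+51 = 52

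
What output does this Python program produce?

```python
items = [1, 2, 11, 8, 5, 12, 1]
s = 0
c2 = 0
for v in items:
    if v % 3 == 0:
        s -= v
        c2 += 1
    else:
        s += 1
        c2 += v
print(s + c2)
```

v=1: not %3==0, s = 0+1 = 1; c2=1
v=2: not %3==0, s = 1+1 = 2; c2=3
v=11: not %3==0, s = 2+1 = 3; c2=14
v=8: not %3==0, s = 3+1 = 4; c2=22
v=5: not %3==0, s = 4+1 = 5; c2=27
v=12: %3==0, s = 5-12 = -7; c2=28
v=1: not %3==0, s = (-7)+1 = -6; c2=29
s+c2 = (-6)+29 = 23

23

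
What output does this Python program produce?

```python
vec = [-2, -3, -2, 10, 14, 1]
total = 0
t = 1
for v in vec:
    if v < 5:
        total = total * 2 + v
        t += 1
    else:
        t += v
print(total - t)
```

-60

v=-2: <5, total = 0*2+(-2) = -2; t=2
v=-3: <5, total = (-2)*2+(-3) = -7; t=3
v=-2: <5, total = (-7)*2+(-2) = -16; t=4
v=10: not <5; t=14
v=14: not <5; t=28
v=1: <5, total = (-16)*2+1 = -31; t=29
total-t = (-31)-29 = -60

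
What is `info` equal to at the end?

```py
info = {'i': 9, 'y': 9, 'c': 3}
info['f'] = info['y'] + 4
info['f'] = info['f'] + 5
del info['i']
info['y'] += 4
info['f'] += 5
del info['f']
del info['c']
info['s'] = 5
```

info['f'] = info['y']+4 = 13 → {'i': 9, 'y': 9, 'c': 3, 'f': 13}
info['f'] = info['f']+5 = 18 → {'i': 9, 'y': 9, 'c': 3, 'f': 18}
del 'i' → {'y': 9, 'c': 3, 'f': 18}
info['y'] = 9+4 = 13 → {'y': 13, 'c': 3, 'f': 18}
info['f'] = 18+5 = 23 → {'y': 13, 'c': 3, 'f': 23}
del 'f' → {'y': 13, 'c': 3}
del 'c' → {'y': 13}
info['s'] = 5 → {'y': 13, 's': 5}

{'y': 13, 's': 5}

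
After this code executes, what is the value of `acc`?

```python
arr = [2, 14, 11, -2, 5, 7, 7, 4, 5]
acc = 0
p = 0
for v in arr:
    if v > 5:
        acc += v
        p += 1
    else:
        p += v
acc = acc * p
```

702

v=2: not >5; p=2
v=14: >5, acc = 0+14 = 14; p=3
v=11: >5, acc = 14+11 = 25; p=4
v=-2: not >5; p=2
v=5: not >5; p=7
v=7: >5, acc = 25+7 = 32; p=8
v=7: >5, acc = 32+7 = 39; p=9
v=4: not >5; p=13
v=5: not >5; p=18
acc*p = 39*18 = 702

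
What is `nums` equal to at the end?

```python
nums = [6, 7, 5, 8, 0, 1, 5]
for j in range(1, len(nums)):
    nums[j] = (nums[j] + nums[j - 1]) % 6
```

j=1: nums[1] = (7+6)%6 = 1 → [6, 1, 5, 8, 0, 1, 5]
j=2: nums[2] = (5+1)%6 = 0 → [6, 1, 0, 8, 0, 1, 5]
j=3: nums[3] = (8+0)%6 = 2 → [6, 1, 0, 2, 0, 1, 5]
j=4: nums[4] = (0+2)%6 = 2 → [6, 1, 0, 2, 2, 1, 5]
j=5: nums[5] = (1+2)%6 = 3 → [6, 1, 0, 2, 2, 3, 5]
j=6: nums[6] = (5+3)%6 = 2 → [6, 1, 0, 2, 2, 3, 2]

[6, 1, 0, 2, 2, 3, 2]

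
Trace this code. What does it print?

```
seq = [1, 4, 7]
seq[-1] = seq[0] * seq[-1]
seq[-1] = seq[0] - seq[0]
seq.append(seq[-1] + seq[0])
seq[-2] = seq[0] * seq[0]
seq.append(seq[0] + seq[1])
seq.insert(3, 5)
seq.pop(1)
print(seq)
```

[1, 1, 5, 1, 5]

seq[-1] = seq[0]*seq[-1] = 1*7 = 7 → [1, 4, 7]
seq[-1] = seq[0]-seq[0] = 1-1 = 0 → [1, 4, 0]
append seq[-1]+seq[0] = 0+1 = 1 → [1, 4, 0, 1]
seq[-2] = seq[0]*seq[0] = 1*1 = 1 → [1, 4, 1, 1]
append seq[0]+seq[1] = 1+4 = 5 → [1, 4, 1, 1, 5]
insert 5 at 3 → [1, 4, 1, 5, 1, 5]
pop(1) removes 4 → [1, 1, 5, 1, 5]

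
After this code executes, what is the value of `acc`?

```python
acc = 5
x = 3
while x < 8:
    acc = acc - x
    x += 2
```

x=3: acc = 5-3 = 2
x=5: acc = 2-5 = -3
x=7: acc = (-3)-7 = -10

-10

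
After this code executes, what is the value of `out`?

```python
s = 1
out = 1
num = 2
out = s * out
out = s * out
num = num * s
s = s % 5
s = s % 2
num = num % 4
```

out = 1*1 = 1
out = 1*1 = 1
num = 2*1 = 2
s = 1%5 = 1
s = 1%2 = 1
num = 2%4 = 2

1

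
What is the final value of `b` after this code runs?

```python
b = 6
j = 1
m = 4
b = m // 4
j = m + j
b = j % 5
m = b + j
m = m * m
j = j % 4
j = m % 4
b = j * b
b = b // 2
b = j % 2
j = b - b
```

1

b = 4//4 = 1
j = 4+1 = 5
b = 5%5 = 0
m = 0+5 = 5
m = 5*5 = 25
j = 5%4 = 1
j = 25%4 = 1
b = 1*0 = 0
b = 0//2 = 0
b = 1%2 = 1
j = 1-1 = 0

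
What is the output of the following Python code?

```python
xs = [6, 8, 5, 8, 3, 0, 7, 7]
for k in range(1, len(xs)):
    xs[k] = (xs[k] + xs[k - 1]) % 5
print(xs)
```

[6, 4, 4, 2, 0, 0, 2, 4]

k=1: xs[1] = (8+6)%5 = 4 → [6, 4, 5, 8, 3, 0, 7, 7]
k=2: xs[2] = (5+4)%5 = 4 → [6, 4, 4, 8, 3, 0, 7, 7]
k=3: xs[3] = (8+4)%5 = 2 → [6, 4, 4, 2, 3, 0, 7, 7]
k=4: xs[4] = (3+2)%5 = 0 → [6, 4, 4, 2, 0, 0, 7, 7]
k=5: xs[5] = (0+0)%5 = 0 → [6, 4, 4, 2, 0, 0, 7, 7]
k=6: xs[6] = (7+0)%5 = 2 → [6, 4, 4, 2, 0, 0, 2, 7]
k=7: xs[7] = (7+2)%5 = 4 → [6, 4, 4, 2, 0, 0, 2, 4]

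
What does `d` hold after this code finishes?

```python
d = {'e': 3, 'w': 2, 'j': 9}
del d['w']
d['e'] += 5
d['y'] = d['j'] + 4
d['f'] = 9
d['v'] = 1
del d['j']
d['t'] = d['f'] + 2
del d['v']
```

{'e': 8, 'y': 13, 'f': 9, 't': 11}

del 'w' → {'e': 3, 'j': 9}
d['e'] = 3+5 = 8 → {'e': 8, 'j': 9}
d['y'] = d['j']+4 = 13 → {'e': 8, 'j': 9, 'y': 13}
d['f'] = 9 → {'e': 8, 'j': 9, 'y': 13, 'f': 9}
d['v'] = 1 → {'e': 8, 'j': 9, 'y': 13, 'f': 9, 'v': 1}
del 'j' → {'e': 8, 'y': 13, 'f': 9, 'v': 1}
d['t'] = d['f']+2 = 11 → {'e': 8, 'y': 13, 'f': 9, 'v': 1, 't': 11}
del 'v' → {'e': 8, 'y': 13, 'f': 9, 't': 11}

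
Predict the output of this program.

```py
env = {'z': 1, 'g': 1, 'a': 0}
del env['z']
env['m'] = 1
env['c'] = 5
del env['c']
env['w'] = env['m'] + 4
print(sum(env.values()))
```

del 'z' → {'g': 1, 'a': 0}
env['m'] = 1 → {'g': 1, 'a': 0, 'm': 1}
env['c'] = 5 → {'g': 1, 'a': 0, 'm': 1, 'c': 5}
del 'c' → {'g': 1, 'a': 0, 'm': 1}
env['w'] = env['m']+4 = 5 → {'g': 1, 'a': 0, 'm': 1, 'w': 5}
sum of values = 7

7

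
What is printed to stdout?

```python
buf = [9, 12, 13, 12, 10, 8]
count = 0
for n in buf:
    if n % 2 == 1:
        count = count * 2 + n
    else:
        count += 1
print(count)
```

n=9: odd, count = 0*2+9 = 9
n=12: not odd, count = 9+1 = 10
n=13: odd, count = 10*2+13 = 33
n=12: not odd, count = 33+1 = 34
n=10: not odd, count = 34+1 = 35
n=8: not odd, count = 35+1 = 36

36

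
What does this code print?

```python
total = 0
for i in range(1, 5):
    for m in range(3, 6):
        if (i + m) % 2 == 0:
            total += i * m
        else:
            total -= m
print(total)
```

i=1,m=3: even sum, total = 0+3 = 3
i=1,m=4: odd sum, total = 3-4 = -1
i=1,m=5: even sum, total = (-1)+5 = 4
i=2,m=3: odd sum, total = 4-3 = 1
i=2,m=4: even sum, total = 1+8 = 9
i=2,m=5: odd sum, total = 9-5 = 4
i=3,m=3: even sum, total = 4+9 = 13
i=3,m=4: odd sum, total = 13-4 = 9
i=3,m=5: even sum, total = 9+15 = 24
i=4,m=3: odd sum, total = 24-3 = 21
i=4,m=4: even sum, total = 21+16 = 37
i=4,m=5: odd sum, total = 37-5 = 32

32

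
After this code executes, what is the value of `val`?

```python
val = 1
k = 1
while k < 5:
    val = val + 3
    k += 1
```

k=1: val = 1+3 = 4
k=2: val = 4+3 = 7
k=3: val = 7+3 = 10
k=4: val = 10+3 = 13

13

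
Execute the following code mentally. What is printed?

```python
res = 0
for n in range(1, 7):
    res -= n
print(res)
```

-21

n=1: res = 0-1 = -1
n=2: res = (-1)-2 = -3
n=3: res = (-3)-3 = -6
n=4: res = (-6)-4 = -10
n=5: res = (-10)-5 = -15
n=6: res = (-15)-6 = -21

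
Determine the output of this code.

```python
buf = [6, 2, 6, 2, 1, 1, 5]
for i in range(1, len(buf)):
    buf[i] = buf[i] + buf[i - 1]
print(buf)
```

[6, 8, 14, 16, 17, 18, 23]

i=1: buf[1] = 2+6 = 8 → [6, 8, 6, 2, 1, 1, 5]
i=2: buf[2] = 6+8 = 14 → [6, 8, 14, 2, 1, 1, 5]
i=3: buf[3] = 2+14 = 16 → [6, 8, 14, 16, 1, 1, 5]
i=4: buf[4] = 1+16 = 17 → [6, 8, 14, 16, 17, 1, 5]
i=5: buf[5] = 1+17 = 18 → [6, 8, 14, 16, 17, 18, 5]
i=6: buf[6] = 5+18 = 23 → [6, 8, 14, 16, 17, 18, 23]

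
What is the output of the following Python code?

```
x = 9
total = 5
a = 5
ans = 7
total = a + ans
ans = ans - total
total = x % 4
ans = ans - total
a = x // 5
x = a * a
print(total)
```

total = 5+7 = 12
ans = 7-12 = -5
total = 9%4 = 1
ans = (-5)-1 = -6
a = 9//5 = 1
x = 1*1 = 1

1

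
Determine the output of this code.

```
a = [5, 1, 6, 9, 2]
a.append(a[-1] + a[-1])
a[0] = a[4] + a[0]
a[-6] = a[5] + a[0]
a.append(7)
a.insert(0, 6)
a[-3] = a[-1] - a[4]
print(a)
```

append a[-1]+a[-1] = 2+2 = 4 → [5, 1, 6, 9, 2, 4]
a[0] = a[4]+a[0] = 2+5 = 7 → [7, 1, 6, 9, 2, 4]
a[-6] = a[5]+a[0] = 4+7 = 11 → [11, 1, 6, 9, 2, 4]
append 7 → [11, 1, 6, 9, 2, 4, 7]
insert 6 at 0 → [6, 11, 1, 6, 9, 2, 4, 7]
a[-3] = a[-1]-a[4] = 7-9 = -2 → [6, 11, 1, 6, 9, -2, 4, 7]

[6, 11, 1, 6, 9, -2, 4, 7]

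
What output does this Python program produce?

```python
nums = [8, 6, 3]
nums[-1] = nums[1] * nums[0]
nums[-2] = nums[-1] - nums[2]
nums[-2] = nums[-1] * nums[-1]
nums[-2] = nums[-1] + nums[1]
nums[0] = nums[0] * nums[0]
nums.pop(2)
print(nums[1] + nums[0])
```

nums[-1] = nums[1]*nums[0] = 6*8 = 48 → [8, 6, 48]
nums[-2] = nums[-1]-nums[2] = 48-48 = 0 → [8, 0, 48]
nums[-2] = nums[-1]*nums[-1] = 48*48 = 2304 → [8, 2304, 48]
nums[-2] = nums[-1]+nums[1] = 48+2304 = 2352 → [8, 2352, 48]
nums[0] = nums[0]*nums[0] = 8*8 = 64 → [64, 2352, 48]
pop(2) removes 48 → [64, 2352]
nums[1]+nums[0] = 2352+64 = 2416

2416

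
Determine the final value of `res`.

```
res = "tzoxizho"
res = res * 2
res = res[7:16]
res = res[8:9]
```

'o'

repeat ×2 → 'tzoxizhotzoxizho'
slice [7:16] → 'otzoxizho'
slice [8:9] → 'o'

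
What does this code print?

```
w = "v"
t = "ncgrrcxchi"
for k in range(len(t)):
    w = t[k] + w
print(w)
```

k=0: prepend 'n' → 'nv'
k=1: prepend 'c' → 'cnv'
k=2: prepend 'g' → 'gcnv'
k=3: prepend 'r' → 'rgcnv'
k=4: prepend 'r' → 'rrgcnv'
k=5: prepend 'c' → 'crrgcnv'
k=6: prepend 'x' → 'xcrrgcnv'
k=7: prepend 'c' → 'cxcrrgcnv'
k=8: prepend 'h' → 'hcxcrrgcnv'
k=9: prepend 'i' → 'ihcxcrrgcnv'

ihcxcrrgcnv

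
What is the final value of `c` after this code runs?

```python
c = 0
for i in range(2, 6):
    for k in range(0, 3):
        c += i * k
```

42

i=2,k=0: c = 0+0 = 0
i=2,k=1: c = 0+2 = 2
i=2,k=2: c = 2+4 = 6
i=3,k=0: c = 6+0 = 6
i=3,k=1: c = 6+3 = 9
i=3,k=2: c = 9+6 = 15
i=4,k=0: c = 15+0 = 15
i=4,k=1: c = 15+4 = 19
i=4,k=2: c = 19+8 = 27
i=5,k=0: c = 27+0 = 27
i=5,k=1: c = 27+5 = 32
i=5,k=2: c = 32+10 = 42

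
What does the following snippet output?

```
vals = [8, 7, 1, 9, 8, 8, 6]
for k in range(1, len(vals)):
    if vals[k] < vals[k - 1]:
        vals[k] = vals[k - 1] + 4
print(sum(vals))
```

k=1: 7<8, vals[1] = 8+4 = 12 → [8, 12, 1, 9, 8, 8, 6]
k=2: 1<12, vals[2] = 12+4 = 16 → [8, 12, 16, 9, 8, 8, 6]
k=3: 9<16, vals[3] = 16+4 = 20 → [8, 12, 16, 20, 8, 8, 6]
k=4: 8<20, vals[4] = 20+4 = 24 → [8, 12, 16, 20, 24, 8, 6]
k=5: 8<24, vals[5] = 24+4 = 28 → [8, 12, 16, 20, 24, 28, 6]
k=6: 6<28, vals[6] = 28+4 = 32 → [8, 12, 16, 20, 24, 28, 32]
sum = 140

140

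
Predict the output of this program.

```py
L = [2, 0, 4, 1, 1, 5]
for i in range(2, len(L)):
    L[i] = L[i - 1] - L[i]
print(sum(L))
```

-24

i=2: L[2] = 0-4 = -4 → [2, 0, -4, 1, 1, 5]
i=3: L[3] = (-4)-1 = -5 → [2, 0, -4, -5, 1, 5]
i=4: L[4] = (-5)-1 = -6 → [2, 0, -4, -5, -6, 5]
i=5: L[5] = (-6)-5 = -11 → [2, 0, -4, -5, -6, -11]
sum = -24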